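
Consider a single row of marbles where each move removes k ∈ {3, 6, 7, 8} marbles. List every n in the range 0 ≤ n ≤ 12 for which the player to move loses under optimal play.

0, 1, 2, 11, 12

Compute g(0), g(1), … for moves {3, 6, 7, 8}:
g(0) = mex{} = 0
g(1) = mex{} = 0
g(2) = mex{} = 0
g(3) = mex{0} = 1
g(4) = mex{0} = 1
g(5) = mex{0} = 1
g(6) = mex{0,1} = 2
g(7) = mex{0,1} = 2
g(8) = mex{0,1} = 2
g(9) = mex{0,1,2} = 3
g(10) = mex{0,1,2} = 3
g(11) = mex{1,2} = 0
g(12) = mex{1,2,3} = 0
The P-positions (g = 0) in 0..12 are 0, 1, 2, 11, 12.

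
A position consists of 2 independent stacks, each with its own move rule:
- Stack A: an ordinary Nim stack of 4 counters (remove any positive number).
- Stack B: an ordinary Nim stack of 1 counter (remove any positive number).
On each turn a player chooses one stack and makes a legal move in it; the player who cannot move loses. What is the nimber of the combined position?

5

Stack A is a plain Nim stack of size 4, so its Grundy value is 4.
Stack B is a plain Nim stack of size 1, so its Grundy value is 1.
By the Sprague-Grundy theorem, the Grundy value of a sum of independent games is the XOR of the component values.
Combined value = 4 ⊕ 1 = 5.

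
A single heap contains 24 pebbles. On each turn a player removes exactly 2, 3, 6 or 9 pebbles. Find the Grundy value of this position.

Build the Grundy sequence with g(k) = mex{g(k−s) : s ∈ {2, 3, 6, 9}, s ≤ k}:
k:     0  1  2  3  4  5  6  7  8  9 10 11 12 13 14 15 16 17 18 19 20 21 22 23 24
g(k):  0  0  1  1  2  0  3  1  2  2  3  3  0  0  1  1  2  0  3  1  2  2  3  3  0
So g(24) = 0.

0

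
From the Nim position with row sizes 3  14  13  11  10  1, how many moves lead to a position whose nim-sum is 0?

0

Compute the nim-sum pairwise:
3 ⊕ 14 = 13
13 ⊕ 13 = 0
0 ⊕ 11 = 11
11 ⊕ 10 = 1
1 ⊕ 1 = 0
The nim-sum is already 0, so every move leaves a nonzero nim-sum — there are no winning moves.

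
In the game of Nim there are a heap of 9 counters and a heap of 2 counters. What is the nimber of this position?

Nim-sum: 9 ^ 2 = 11.

11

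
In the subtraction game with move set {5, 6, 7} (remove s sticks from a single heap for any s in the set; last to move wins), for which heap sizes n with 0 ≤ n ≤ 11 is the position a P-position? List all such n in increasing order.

Compute g(0), g(1), … for moves {5, 6, 7}:
g(0) = mex{} = 0
g(1) = mex{} = 0
g(2) = mex{} = 0
g(3) = mex{} = 0
g(4) = mex{} = 0
g(5) = mex{0} = 1
g(6) = mex{0} = 1
g(7) = mex{0} = 1
g(8) = mex{0} = 1
g(9) = mex{0} = 1
g(10) = mex{0,1} = 2
g(11) = mex{0,1} = 2
The P-positions (g = 0) in 0..11 are 0, 1, 2, 3, 4.

0, 1, 2, 3, 4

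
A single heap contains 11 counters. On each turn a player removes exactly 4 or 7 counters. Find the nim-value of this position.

0

Compute g(0), g(1), … for moves {4, 7}:
g(0) = mex{} = 0
g(1) = mex{} = 0
g(2) = mex{} = 0
g(3) = mex{} = 0
g(4) = mex{0} = 1
g(5) = mex{0} = 1
g(6) = mex{0} = 1
g(7) = mex{0} = 1
g(8) = mex{0,1} = 2
g(9) = mex{0,1} = 2
g(10) = mex{0,1} = 2
g(11) = mex{1} = 0
So g(11) = 0.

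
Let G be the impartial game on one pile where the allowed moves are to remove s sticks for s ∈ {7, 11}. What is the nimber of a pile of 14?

Grundy values for subtraction set {7, 11}:
k:     0  1  2  3  4  5  6  7  8  9 10 11 12 13 14
g(k):  0  0  0  0  0  0  0  1  1  1  1  1  1  1  2
So g(14) = 2.

2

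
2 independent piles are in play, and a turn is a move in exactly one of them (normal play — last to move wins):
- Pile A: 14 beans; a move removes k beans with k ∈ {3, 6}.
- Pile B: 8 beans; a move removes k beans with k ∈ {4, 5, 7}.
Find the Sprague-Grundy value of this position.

3

Build the Grundy sequence for pile A with g(k) = mex{g(k−s) : s ∈ {3, 6}, s ≤ k}:
k:     0  1  2  3  4  5  6  7  8  9 10 11 12 13 14
g(k):  0  0  0  1  1  1  2  2  2  0  0  0  1  1  1
So g(14) = 1.
For pile B, compute g(0), g(1), … with moves {4, 5, 7}:
g(0) = mex{} = 0
g(1) = mex{} = 0
g(2) = mex{} = 0
g(3) = mex{} = 0
g(4) = mex{0} = 1
g(5) = mex{0} = 1
g(6) = mex{0} = 1
g(7) = mex{0} = 1
g(8) = mex{0,1} = 2
So g(8) = 2.
The value of a disjunctive sum is the nim-sum of the parts.
Combined value = 1 XOR 2 = 3.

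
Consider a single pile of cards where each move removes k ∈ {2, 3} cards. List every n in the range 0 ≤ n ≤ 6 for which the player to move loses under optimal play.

Grundy values for subtraction set {2, 3}:
g(0) = mex{} = 0
g(1) = mex{} = 0
g(2) = mex{0} = 1
g(3) = mex{0} = 1
g(4) = mex{0,1} = 2
g(5) = mex{1} = 0
g(6) = mex{1,2} = 0
The P-positions (g = 0) in 0..6 are 0, 1, 5, 6.

0, 1, 5, 6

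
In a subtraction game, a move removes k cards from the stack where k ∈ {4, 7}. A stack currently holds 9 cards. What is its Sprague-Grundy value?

2

Build the Grundy sequence with g(k) = mex{g(k−s) : s ∈ {4, 7}, s ≤ k}:
g(0) = mex{} = 0
g(1) = mex{} = 0
g(2) = mex{} = 0
g(3) = mex{} = 0
g(4) = mex{0} = 1
g(5) = mex{0} = 1
g(6) = mex{0} = 1
g(7) = mex{0} = 1
g(8) = mex{0,1} = 2
g(9) = mex{0,1} = 2
So g(9) = 2.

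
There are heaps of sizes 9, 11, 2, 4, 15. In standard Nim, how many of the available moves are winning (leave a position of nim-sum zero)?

3

Compute the nim-sum pairwise:
9 ^ 11 = 2
2 ^ 2 = 0
0 ^ 4 = 4
4 ^ 15 = 11
The overall nim-sum is X = 11. A heap of size p has a winning move iff p XOR X < p (reduce it to p XOR X).
  9: 9 XOR 11 = 2 < 9 — winning move (to 2).
  11: 11 XOR 11 = 0 < 11 — winning move (to 0).
  2: 2 XOR 11 = 9 ≥ 2 — no move.
  4: 4 XOR 11 = 15 ≥ 4 — no move.
  15: 15 XOR 11 = 4 < 15 — winning move (to 4).
That gives 3 winning moves.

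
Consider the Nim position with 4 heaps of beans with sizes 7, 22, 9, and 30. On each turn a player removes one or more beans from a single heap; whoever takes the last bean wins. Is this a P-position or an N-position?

Bitwise XOR of the heap sizes:
  00111  (7)
  10110  (22)
  01001  (9)
  11110  (30)
  -----
  00110  (6)
The nim-sum is 6 ≠ 0, so this is an N-position: the player to move can win.

N-position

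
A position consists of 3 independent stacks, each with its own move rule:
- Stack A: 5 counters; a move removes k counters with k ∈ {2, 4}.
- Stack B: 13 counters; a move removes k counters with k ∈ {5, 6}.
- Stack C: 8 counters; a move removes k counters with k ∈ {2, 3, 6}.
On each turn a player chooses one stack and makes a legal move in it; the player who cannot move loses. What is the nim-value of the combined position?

For stack A, compute g(0), g(1), … with moves {2, 4}:
k:     0  1  2  3  4  5
g(k):  0  0  1  1  2  2
So g(5) = 2.
Build the Grundy sequence for stack B with g(k) = mex{g(k−s) : s ∈ {5, 6}, s ≤ k}:
g(0) = mex{} = 0
g(1) = mex{} = 0
g(2) = mex{} = 0
g(3) = mex{} = 0
g(4) = mex{} = 0
g(5) = mex{0} = 1
g(6) = mex{0} = 1
g(7) = mex{0} = 1
g(8) = mex{0} = 1
g(9) = mex{0} = 1
g(10) = mex{0,1} = 2
g(11) = mex{1} = 0
g(12) = mex{1} = 0
g(13) = mex{1} = 0
So g(13) = 0.
Build the Grundy sequence for stack C with g(k) = mex{g(k−s) : s ∈ {2, 3, 6}, s ≤ k}:
g(0) = mex{} = 0
g(1) = mex{} = 0
g(2) = mex{0} = 1
g(3) = mex{0} = 1
g(4) = mex{0,1} = 2
g(5) = mex{1} = 0
g(6) = mex{0,1,2} = 3
g(7) = mex{0,2} = 1
g(8) = mex{0,1,3} = 2
So g(8) = 2.
By the Sprague-Grundy theorem, the Grundy value of a sum of independent games is the XOR of the component values.
Combined value = 2 XOR 0 XOR 2 = 0.

0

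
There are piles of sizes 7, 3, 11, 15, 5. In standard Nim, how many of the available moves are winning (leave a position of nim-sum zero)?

Nim-sum: 7 ⊕ 3 ⊕ 11 ⊕ 15 ⊕ 5 = 5.
The overall nim-sum is X = 5. A pile of size p has a winning move iff p XOR X < p (reduce it to p XOR X).
  7: 7 XOR 5 = 2 < 7 — winning move (to 2).
  3: 3 XOR 5 = 6 ≥ 3 — no move.
  11: 11 XOR 5 = 14 ≥ 11 — no move.
  15: 15 XOR 5 = 10 < 15 — winning move (to 10).
  5: 5 XOR 5 = 0 < 5 — winning move (to 0).
That gives 3 winning moves.

3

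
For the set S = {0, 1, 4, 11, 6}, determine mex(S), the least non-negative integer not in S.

The values 0, 1 are all present; 2 is the first non-negative integer missing from the set.

2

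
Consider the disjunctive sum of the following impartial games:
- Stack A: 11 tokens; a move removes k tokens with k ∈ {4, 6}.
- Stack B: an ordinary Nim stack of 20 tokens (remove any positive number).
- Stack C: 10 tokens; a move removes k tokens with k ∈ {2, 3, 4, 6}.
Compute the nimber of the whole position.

For stack A, compute g(0), g(1), … with moves {4, 6}:
g(0) = mex{} = 0
g(1) = mex{} = 0
g(2) = mex{} = 0
g(3) = mex{} = 0
g(4) = mex{0} = 1
g(5) = mex{0} = 1
g(6) = mex{0} = 1
g(7) = mex{0} = 1
g(8) = mex{0,1} = 2
g(9) = mex{0,1} = 2
g(10) = mex{1} = 0
g(11) = mex{1} = 0
So g(11) = 0.
Stack B is a plain Nim stack of size 20, so its Grundy value is 20.
Grundy values for stack C (subtraction set {2, 3, 4, 6}):
g(0) = mex{} = 0
g(1) = mex{} = 0
g(2) = mex{0} = 1
g(3) = mex{0} = 1
g(4) = mex{0,1} = 2
g(5) = mex{0,1} = 2
g(6) = mex{0,1,2} = 3
g(7) = mex{0,1,2} = 3
g(8) = mex{1,2,3} = 0
g(9) = mex{1,2,3} = 0
g(10) = mex{0,2,3} = 1
So g(10) = 1.
By the Sprague-Grundy theorem, the Grundy value of a sum of independent games is the XOR of the component values.
Combined value = 0 XOR 20 XOR 1 = 21.

21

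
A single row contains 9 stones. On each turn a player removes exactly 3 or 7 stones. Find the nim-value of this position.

1

Compute g(0), g(1), … for moves {3, 7}:
k:     0  1  2  3  4  5  6  7  8  9
g(k):  0  0  0  1  1  1  0  2  2  1
So g(9) = 1.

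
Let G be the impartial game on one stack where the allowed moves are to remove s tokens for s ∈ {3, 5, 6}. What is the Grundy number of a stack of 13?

1

Grundy values for subtraction set {3, 5, 6}:
g(0) = mex{} = 0
g(1) = mex{} = 0
g(2) = mex{} = 0
g(3) = mex{0} = 1
g(4) = mex{0} = 1
g(5) = mex{0} = 1
g(6) = mex{0,1} = 2
g(7) = mex{0,1} = 2
g(8) = mex{0,1} = 2
g(9) = mex{1,2} = 0
g(10) = mex{1,2} = 0
g(11) = mex{1,2} = 0
g(12) = mex{0,2} = 1
g(13) = mex{0,2} = 1
So g(13) = 1.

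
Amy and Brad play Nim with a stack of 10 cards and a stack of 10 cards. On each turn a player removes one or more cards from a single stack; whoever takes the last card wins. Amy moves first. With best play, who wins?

Brad wins

Nim-sum: 10 XOR 10 = 0.
The nim-sum is 0, so this is a P-position: the player to move is in a losing position under optimal play; Amy is about to move from it and so loses — Brad wins.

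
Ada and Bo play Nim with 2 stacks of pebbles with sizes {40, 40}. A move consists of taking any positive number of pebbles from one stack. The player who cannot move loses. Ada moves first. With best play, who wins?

Bo wins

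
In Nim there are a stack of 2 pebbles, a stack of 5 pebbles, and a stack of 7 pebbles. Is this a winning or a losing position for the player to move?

Nim-sum: 2 XOR 5 XOR 7 = 0.
The nim-sum is 0, so this is a P-position: the player to move is in a losing position under optimal play.

Losing position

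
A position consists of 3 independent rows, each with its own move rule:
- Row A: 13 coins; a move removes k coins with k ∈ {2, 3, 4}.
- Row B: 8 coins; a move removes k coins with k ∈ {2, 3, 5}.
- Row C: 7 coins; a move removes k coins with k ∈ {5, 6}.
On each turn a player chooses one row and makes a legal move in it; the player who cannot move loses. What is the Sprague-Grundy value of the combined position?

1

For row A, compute g(0), g(1), … with moves {2, 3, 4}:
g(0) = mex{} = 0
g(1) = mex{} = 0
g(2) = mex{0} = 1
g(3) = mex{0} = 1
g(4) = mex{0,1} = 2
g(5) = mex{0,1} = 2
g(6) = mex{1,2} = 0
g(7) = mex{1,2} = 0
g(8) = mex{0,2} = 1
g(9) = mex{0,2} = 1
g(10) = mex{0,1} = 2
g(11) = mex{0,1} = 2
g(12) = mex{1,2} = 0
g(13) = mex{1,2} = 0
So g(13) = 0.
For row B, compute g(0), g(1), … with moves {2, 3, 5}:
g(0) = mex{} = 0
g(1) = mex{} = 0
g(2) = mex{0} = 1
g(3) = mex{0} = 1
g(4) = mex{0,1} = 2
g(5) = mex{0,1} = 2
g(6) = mex{0,1,2} = 3
g(7) = mex{1,2} = 0
g(8) = mex{1,2,3} = 0
So g(8) = 0.
Grundy values for row C (subtraction set {5, 6}):
g(0) = mex{} = 0
g(1) = mex{} = 0
g(2) = mex{} = 0
g(3) = mex{} = 0
g(4) = mex{} = 0
g(5) = mex{0} = 1
g(6) = mex{0} = 1
g(7) = mex{0} = 1
So g(7) = 1.
By the Sprague-Grundy theorem, the Grundy value of a sum of independent games is the XOR of the component values.
Combined value = 0 ⊕ 0 ⊕ 1 = 1.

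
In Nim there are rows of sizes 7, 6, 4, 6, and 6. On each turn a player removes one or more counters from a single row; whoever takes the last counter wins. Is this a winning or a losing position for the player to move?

Compute the nim-sum pairwise:
7 ^ 6 = 1
1 ^ 4 = 5
5 ^ 6 = 3
3 ^ 6 = 5
The nim-sum is 5 ≠ 0, so this is an N-position: the player to move can win.

Winning position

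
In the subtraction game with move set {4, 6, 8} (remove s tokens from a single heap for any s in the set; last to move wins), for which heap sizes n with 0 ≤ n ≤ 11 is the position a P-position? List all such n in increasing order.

0, 1, 2, 3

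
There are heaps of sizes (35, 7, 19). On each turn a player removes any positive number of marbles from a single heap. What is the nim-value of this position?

Compute the nim-sum pairwise:
35 ⊕ 7 = 36
36 ⊕ 19 = 55

55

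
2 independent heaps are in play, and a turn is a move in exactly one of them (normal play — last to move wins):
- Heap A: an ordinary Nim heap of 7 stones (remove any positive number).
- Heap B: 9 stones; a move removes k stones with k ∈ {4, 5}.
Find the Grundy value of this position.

Heap A is a plain Nim heap of size 7, so its Grundy value is 7.
For heap B, compute g(0), g(1), … with moves {4, 5}:
g(0) = mex{} = 0
g(1) = mex{} = 0
g(2) = mex{} = 0
g(3) = mex{} = 0
g(4) = mex{0} = 1
g(5) = mex{0} = 1
g(6) = mex{0} = 1
g(7) = mex{0} = 1
g(8) = mex{0,1} = 2
g(9) = mex{1} = 0
So g(9) = 0.
The value of a disjunctive sum is the nim-sum of the parts.
Combined value = 7 ⊕ 0 = 7.

7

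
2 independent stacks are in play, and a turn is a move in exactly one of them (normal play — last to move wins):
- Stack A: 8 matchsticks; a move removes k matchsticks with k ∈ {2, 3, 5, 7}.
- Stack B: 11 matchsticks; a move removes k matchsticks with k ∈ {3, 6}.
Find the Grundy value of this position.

4

Grundy values for stack A (subtraction set {2, 3, 5, 7}):
k:     0  1  2  3  4  5  6  7  8
g(k):  0  0  1  1  2  2  3  3  4
So g(8) = 4.
For stack B, compute g(0), g(1), … with moves {3, 6}:
g(0) = mex{} = 0
g(1) = mex{} = 0
g(2) = mex{} = 0
g(3) = mex{0} = 1
g(4) = mex{0} = 1
g(5) = mex{0} = 1
g(6) = mex{0,1} = 2
g(7) = mex{0,1} = 2
g(8) = mex{0,1} = 2
g(9) = mex{1,2} = 0
g(10) = mex{1,2} = 0
g(11) = mex{1,2} = 0
So g(11) = 0.
By the Sprague-Grundy theorem, the Grundy value of a sum of independent games is the XOR of the component values.
Combined value = 4 XOR 0 = 4.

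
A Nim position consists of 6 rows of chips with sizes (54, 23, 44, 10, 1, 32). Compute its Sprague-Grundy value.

In binary:
  110110  (54)
  010111  (23)
  101100  (44)
  001010  (10)
  000001  (1)
  100000  (32)
  ------
  100110  (38)

38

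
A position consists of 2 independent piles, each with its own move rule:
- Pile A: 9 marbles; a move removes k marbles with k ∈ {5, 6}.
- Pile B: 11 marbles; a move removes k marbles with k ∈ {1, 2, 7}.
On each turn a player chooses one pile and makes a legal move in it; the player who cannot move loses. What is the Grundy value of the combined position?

3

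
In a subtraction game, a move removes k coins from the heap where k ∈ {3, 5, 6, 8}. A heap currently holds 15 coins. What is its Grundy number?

1

Grundy values for subtraction set {3, 5, 6, 8}:
k:     0  1  2  3  4  5  6  7  8  9 10 11 12 13 14 15
g(k):  0  0  0  1  1  1  2  2  2  3  3  0  0  0  1  1
So g(15) = 1.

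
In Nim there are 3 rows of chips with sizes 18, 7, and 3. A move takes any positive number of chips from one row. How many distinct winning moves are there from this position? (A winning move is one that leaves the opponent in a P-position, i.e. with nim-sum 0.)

1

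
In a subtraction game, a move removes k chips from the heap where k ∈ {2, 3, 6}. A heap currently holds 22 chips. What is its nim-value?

2

Compute g(0), g(1), … for moves {2, 3, 6}:
k:     0  1  2  3  4  5  6  7  8  9 10 11 12 13 14 15 16 17 18 19 20 21 22
g(k):  0  0  1  1  2  0  3  1  2  0  0  1  1  2  0  3  1  2  0  0  1  1  2
So g(22) = 2.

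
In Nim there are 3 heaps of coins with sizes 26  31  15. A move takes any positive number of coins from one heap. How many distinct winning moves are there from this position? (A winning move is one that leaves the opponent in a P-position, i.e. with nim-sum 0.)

Nim-sum: 26 ^ 31 ^ 15 = 10.
The overall nim-sum is X = 10. A heap of size p has a winning move iff p XOR X < p (reduce it to p XOR X).
  26: 26 XOR 10 = 16 < 26 — winning move (to 16).
  31: 31 XOR 10 = 21 < 31 — winning move (to 21).
  15: 15 XOR 10 = 5 < 15 — winning move (to 5).
That gives 3 winning moves.

3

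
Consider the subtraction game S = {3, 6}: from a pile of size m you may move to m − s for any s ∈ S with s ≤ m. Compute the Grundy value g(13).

1

Grundy values for subtraction set {3, 6}:
g(0) = mex{} = 0
g(1) = mex{} = 0
g(2) = mex{} = 0
g(3) = mex{0} = 1
g(4) = mex{0} = 1
g(5) = mex{0} = 1
g(6) = mex{0,1} = 2
g(7) = mex{0,1} = 2
g(8) = mex{0,1} = 2
g(9) = mex{1,2} = 0
g(10) = mex{1,2} = 0
g(11) = mex{1,2} = 0
g(12) = mex{0,2} = 1
g(13) = mex{0,2} = 1
So g(13) = 1.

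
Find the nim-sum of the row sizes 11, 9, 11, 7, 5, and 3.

In binary:
  1011  (11)
  1001  (9)
  1011  (11)
  0111  (7)
  0101  (5)
  0011  (3)
  ----
  1000  (8)

8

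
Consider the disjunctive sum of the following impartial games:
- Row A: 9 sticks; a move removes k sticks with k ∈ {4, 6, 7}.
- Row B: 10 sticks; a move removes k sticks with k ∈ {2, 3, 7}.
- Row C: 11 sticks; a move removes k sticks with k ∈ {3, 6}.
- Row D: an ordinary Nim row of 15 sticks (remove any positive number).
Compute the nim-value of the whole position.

Build the Grundy sequence for row A with g(k) = mex{g(k−s) : s ∈ {4, 6, 7}, s ≤ k}:
k:     0  1  2  3  4  5  6  7  8  9
g(k):  0  0  0  0  1  1  1  1  2  2
So g(9) = 2.
Grundy values for row B (subtraction set {2, 3, 7}):
g(0) = mex{} = 0
g(1) = mex{} = 0
g(2) = mex{0} = 1
g(3) = mex{0} = 1
g(4) = mex{0,1} = 2
g(5) = mex{1} = 0
g(6) = mex{1,2} = 0
g(7) = mex{0,2} = 1
g(8) = mex{0} = 1
g(9) = mex{0,1} = 2
g(10) = mex{1} = 0
So g(10) = 0.
Grundy values for row C (subtraction set {3, 6}):
k:     0  1  2  3  4  5  6  7  8  9 10 11
g(k):  0  0  0  1  1  1  2  2  2  0  0  0
So g(11) = 0.
Row D is a plain Nim row of size 15, so its Grundy value is 15.
By the Sprague-Grundy theorem, the Grundy value of a sum of independent games is the XOR of the component values.
Combined value = 2 XOR 0 XOR 0 XOR 15 = 13.

13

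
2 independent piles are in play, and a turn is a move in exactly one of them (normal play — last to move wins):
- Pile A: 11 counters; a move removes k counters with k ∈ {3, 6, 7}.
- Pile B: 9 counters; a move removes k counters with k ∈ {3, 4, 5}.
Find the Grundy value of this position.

For pile A, compute g(0), g(1), … with moves {3, 6, 7}:
g(0) = mex{} = 0
g(1) = mex{} = 0
g(2) = mex{} = 0
g(3) = mex{0} = 1
g(4) = mex{0} = 1
g(5) = mex{0} = 1
g(6) = mex{0,1} = 2
g(7) = mex{0,1} = 2
g(8) = mex{0,1} = 2
g(9) = mex{0,1,2} = 3
g(10) = mex{1,2} = 0
g(11) = mex{1,2} = 0
So g(11) = 0.
For pile B, compute g(0), g(1), … with moves {3, 4, 5}:
g(0) = mex{} = 0
g(1) = mex{} = 0
g(2) = mex{} = 0
g(3) = mex{0} = 1
g(4) = mex{0} = 1
g(5) = mex{0} = 1
g(6) = mex{0,1} = 2
g(7) = mex{0,1} = 2
g(8) = mex{1} = 0
g(9) = mex{1,2} = 0
So g(9) = 0.
By the Sprague-Grundy theorem, the Grundy value of a sum of independent games is the XOR of the component values.
Combined value = 0 ⊕ 0 = 0.

0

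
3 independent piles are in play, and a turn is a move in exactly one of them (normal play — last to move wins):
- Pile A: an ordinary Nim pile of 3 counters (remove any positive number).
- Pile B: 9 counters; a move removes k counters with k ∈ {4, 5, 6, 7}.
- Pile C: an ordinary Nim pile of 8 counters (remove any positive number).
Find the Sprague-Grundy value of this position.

Pile A is a plain Nim pile of size 3, so its Grundy value is 3.
For pile B, compute g(0), g(1), … with moves {4, 5, 6, 7}:
g(0) = mex{} = 0
g(1) = mex{} = 0
g(2) = mex{} = 0
g(3) = mex{} = 0
g(4) = mex{0} = 1
g(5) = mex{0} = 1
g(6) = mex{0} = 1
g(7) = mex{0} = 1
g(8) = mex{0,1} = 2
g(9) = mex{0,1} = 2
So g(9) = 2.
Pile C is a plain Nim pile of size 8, so its Grundy value is 8.
By the Sprague-Grundy theorem, the Grundy value of a sum of independent games is the XOR of the component values.
Combined value = 3 XOR 2 XOR 8 = 9.

9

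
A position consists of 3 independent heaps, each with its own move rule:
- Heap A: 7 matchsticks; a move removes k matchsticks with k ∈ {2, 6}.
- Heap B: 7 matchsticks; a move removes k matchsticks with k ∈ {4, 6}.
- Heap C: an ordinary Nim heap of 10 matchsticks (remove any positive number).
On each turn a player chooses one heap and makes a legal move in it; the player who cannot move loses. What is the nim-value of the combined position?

Grundy values for heap A (subtraction set {2, 6}):
g(0) = mex{} = 0
g(1) = mex{} = 0
g(2) = mex{0} = 1
g(3) = mex{0} = 1
g(4) = mex{1} = 0
g(5) = mex{1} = 0
g(6) = mex{0} = 1
g(7) = mex{0} = 1
So g(7) = 1.
Grundy values for heap B (subtraction set {4, 6}):
g(0) = mex{} = 0
g(1) = mex{} = 0
g(2) = mex{} = 0
g(3) = mex{} = 0
g(4) = mex{0} = 1
g(5) = mex{0} = 1
g(6) = mex{0} = 1
g(7) = mex{0} = 1
So g(7) = 1.
Heap C is a plain Nim heap of size 10, so its Grundy value is 10.
The value of a disjunctive sum is the nim-sum of the parts.
Combined value = 1 ⊕ 1 ⊕ 10 = 10.

10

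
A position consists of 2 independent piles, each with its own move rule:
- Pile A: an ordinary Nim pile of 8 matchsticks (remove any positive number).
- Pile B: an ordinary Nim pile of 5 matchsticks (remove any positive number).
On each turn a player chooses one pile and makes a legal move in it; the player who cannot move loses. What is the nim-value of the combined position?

13

Pile A is a plain Nim pile of size 8, so its Grundy value is 8.
Pile B is a plain Nim pile of size 5, so its Grundy value is 5.
By the Sprague-Grundy theorem, the Grundy value of a sum of independent games is the XOR of the component values.
Combined value = 8 XOR 5 = 13.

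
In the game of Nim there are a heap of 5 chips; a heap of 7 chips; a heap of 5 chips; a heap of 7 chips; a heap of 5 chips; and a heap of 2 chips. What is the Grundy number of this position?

7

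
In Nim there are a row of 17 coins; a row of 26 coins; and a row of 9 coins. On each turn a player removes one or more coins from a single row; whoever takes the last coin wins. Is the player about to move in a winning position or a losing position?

Bitwise XOR of the heap sizes:
  10001  (17)
  11010  (26)
  01001  (9)
  -----
  00010  (2)
The nim-sum is 2 ≠ 0, so this is an N-position: the player to move can win.

Winning position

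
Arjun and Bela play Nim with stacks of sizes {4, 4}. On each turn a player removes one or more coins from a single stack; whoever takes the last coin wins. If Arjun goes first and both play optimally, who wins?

Write each in binary and XOR column by column:
  100  (4)
  100  (4)
  ---
  000  (0)
The nim-sum is 0, so this is a P-position: the player to move is in a losing position under optimal play; Arjun is about to move from it and so loses — Bela wins.

Bela wins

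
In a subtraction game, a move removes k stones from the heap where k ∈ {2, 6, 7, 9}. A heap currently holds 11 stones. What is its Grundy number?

Compute g(0), g(1), … for moves {2, 6, 7, 9}:
k:     0  1  2  3  4  5  6  7  8  9 10 11
g(k):  0  0  1  1  0  0  1  1  2  2  3  3
So g(11) = 3.

3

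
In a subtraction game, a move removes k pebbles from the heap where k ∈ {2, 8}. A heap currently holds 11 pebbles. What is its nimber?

Build the Grundy sequence with g(k) = mex{g(k−s) : s ∈ {2, 8}, s ≤ k}:
g(0) = mex{} = 0
g(1) = mex{} = 0
g(2) = mex{0} = 1
g(3) = mex{0} = 1
g(4) = mex{1} = 0
g(5) = mex{1} = 0
g(6) = mex{0} = 1
g(7) = mex{0} = 1
g(8) = mex{0,1} = 2
g(9) = mex{0,1} = 2
g(10) = mex{1,2} = 0
g(11) = mex{1,2} = 0
So g(11) = 0.

0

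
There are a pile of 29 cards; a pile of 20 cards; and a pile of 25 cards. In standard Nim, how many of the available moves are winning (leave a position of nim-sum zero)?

Compute the nim-sum pairwise:
29 XOR 20 = 9
9 XOR 25 = 16
The overall nim-sum is X = 16. A pile of size p has a winning move iff p XOR X < p (reduce it to p XOR X).
  29: 29 XOR 16 = 13 < 29 — winning move (to 13).
  20: 20 XOR 16 = 4 < 20 — winning move (to 4).
  25: 25 XOR 16 = 9 < 25 — winning move (to 9).
That gives 3 winning moves.

3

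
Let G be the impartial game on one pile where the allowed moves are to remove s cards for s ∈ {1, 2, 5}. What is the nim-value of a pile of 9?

0

Compute g(0), g(1), … for moves {1, 2, 5}:
k:     0  1  2  3  4  5  6  7  8  9
g(k):  0  1  2  0  1  2  0  1  2  0
So g(9) = 0.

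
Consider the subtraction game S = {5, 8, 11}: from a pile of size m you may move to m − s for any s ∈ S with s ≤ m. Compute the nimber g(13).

Grundy values for subtraction set {5, 8, 11}:
g(0) = mex{} = 0
g(1) = mex{} = 0
g(2) = mex{} = 0
g(3) = mex{} = 0
g(4) = mex{} = 0
g(5) = mex{0} = 1
g(6) = mex{0} = 1
g(7) = mex{0} = 1
g(8) = mex{0} = 1
g(9) = mex{0} = 1
g(10) = mex{0,1} = 2
g(11) = mex{0,1} = 2
g(12) = mex{0,1} = 2
g(13) = mex{0,1} = 2
So g(13) = 2.

2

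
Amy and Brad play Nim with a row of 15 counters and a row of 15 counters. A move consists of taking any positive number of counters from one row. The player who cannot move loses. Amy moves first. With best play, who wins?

Brad wins

Compute the nim-sum pairwise:
15 ⊕ 15 = 0
The nim-sum is 0, so this is a P-position: the player to move is in a losing position under optimal play; Amy is about to move from it and so loses — Brad wins.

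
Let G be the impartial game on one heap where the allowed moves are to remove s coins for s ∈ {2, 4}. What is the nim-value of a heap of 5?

2

Grundy values for subtraction set {2, 4}:
g(0) = mex{} = 0
g(1) = mex{} = 0
g(2) = mex{0} = 1
g(3) = mex{0} = 1
g(4) = mex{0,1} = 2
g(5) = mex{0,1} = 2
So g(5) = 2.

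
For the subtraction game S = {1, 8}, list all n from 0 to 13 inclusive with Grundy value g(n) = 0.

0, 2, 4, 6, 9, 11, 13

Grundy values for subtraction set {1, 8}:
k:     0  1  2  3  4  5  6  7  8  9 10 11 12 13
g(k):  0  1  0  1  0  1  0  1  2  0  1  0  1  0
The P-positions (g = 0) in 0..13 are 0, 2, 4, 6, 9, 11, 13.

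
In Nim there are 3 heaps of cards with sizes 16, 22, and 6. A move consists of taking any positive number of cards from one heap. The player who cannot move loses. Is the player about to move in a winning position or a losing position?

Compute the nim-sum pairwise:
16 XOR 22 = 6
6 XOR 6 = 0
The nim-sum is 0, so this is a P-position: the player to move is in a losing position under optimal play.

Losing position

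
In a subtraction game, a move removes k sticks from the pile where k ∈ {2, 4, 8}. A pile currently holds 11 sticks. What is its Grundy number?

2

Grundy values for subtraction set {2, 4, 8}:
g(0) = mex{} = 0
g(1) = mex{} = 0
g(2) = mex{0} = 1
g(3) = mex{0} = 1
g(4) = mex{0,1} = 2
g(5) = mex{0,1} = 2
g(6) = mex{1,2} = 0
g(7) = mex{1,2} = 0
g(8) = mex{0,2} = 1
g(9) = mex{0,2} = 1
g(10) = mex{0,1} = 2
g(11) = mex{0,1} = 2
So g(11) = 2.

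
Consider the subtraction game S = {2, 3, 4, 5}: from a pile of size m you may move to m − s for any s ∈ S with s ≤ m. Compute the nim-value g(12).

Build the Grundy sequence with g(k) = mex{g(k−s) : s ∈ {2, 3, 4, 5}, s ≤ k}:
k:     0  1  2  3  4  5  6  7  8  9 10 11 12
g(k):  0  0  1  1  2  2  3  0  0  1  1  2  2
So g(12) = 2.

2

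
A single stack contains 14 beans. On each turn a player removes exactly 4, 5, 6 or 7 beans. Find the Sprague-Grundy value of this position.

0

Build the Grundy sequence with g(k) = mex{g(k−s) : s ∈ {4, 5, 6, 7}, s ≤ k}:
g(0) = mex{} = 0
g(1) = mex{} = 0
g(2) = mex{} = 0
g(3) = mex{} = 0
g(4) = mex{0} = 1
g(5) = mex{0} = 1
g(6) = mex{0} = 1
g(7) = mex{0} = 1
g(8) = mex{0,1} = 2
g(9) = mex{0,1} = 2
g(10) = mex{0,1} = 2
g(11) = mex{1} = 0
g(12) = mex{1,2} = 0
g(13) = mex{1,2} = 0
g(14) = mex{1,2} = 0
So g(14) = 0.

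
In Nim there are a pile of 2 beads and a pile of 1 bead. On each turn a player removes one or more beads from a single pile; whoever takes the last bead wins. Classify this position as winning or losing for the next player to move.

Winning position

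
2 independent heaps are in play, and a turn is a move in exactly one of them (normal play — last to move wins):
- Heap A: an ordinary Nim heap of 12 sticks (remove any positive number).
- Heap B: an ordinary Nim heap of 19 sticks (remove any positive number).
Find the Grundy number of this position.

Heap A is a plain Nim heap of size 12, so its Grundy value is 12.
Heap B is a plain Nim heap of size 19, so its Grundy value is 19.
The value of a disjunctive sum is the nim-sum of the parts.
Combined value = 12 XOR 19 = 31.

31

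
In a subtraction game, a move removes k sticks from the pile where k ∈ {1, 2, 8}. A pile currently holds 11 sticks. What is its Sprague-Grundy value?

2

Compute g(0), g(1), … for moves {1, 2, 8}:
k:     0  1  2  3  4  5  6  7  8  9 10 11
g(k):  0  1  2  0  1  2  0  1  2  0  1  2
So g(11) = 2.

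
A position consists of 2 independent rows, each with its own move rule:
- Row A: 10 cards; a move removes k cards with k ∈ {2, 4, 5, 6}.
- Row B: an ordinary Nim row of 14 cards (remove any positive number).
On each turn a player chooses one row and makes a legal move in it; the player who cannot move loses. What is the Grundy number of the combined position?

For row A, compute g(0), g(1), … with moves {2, 4, 5, 6}:
g(0) = mex{} = 0
g(1) = mex{} = 0
g(2) = mex{0} = 1
g(3) = mex{0} = 1
g(4) = mex{0,1} = 2
g(5) = mex{0,1} = 2
g(6) = mex{0,1,2} = 3
g(7) = mex{0,1,2} = 3
g(8) = mex{1,2,3} = 0
g(9) = mex{1,2,3} = 0
g(10) = mex{0,2,3} = 1
So g(10) = 1.
Row B is a plain Nim row of size 14, so its Grundy value is 14.
By the Sprague-Grundy theorem, the Grundy value of a sum of independent games is the XOR of the component values.
Combined value = 1 XOR 14 = 15.

15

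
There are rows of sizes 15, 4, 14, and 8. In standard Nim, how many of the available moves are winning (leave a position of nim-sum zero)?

3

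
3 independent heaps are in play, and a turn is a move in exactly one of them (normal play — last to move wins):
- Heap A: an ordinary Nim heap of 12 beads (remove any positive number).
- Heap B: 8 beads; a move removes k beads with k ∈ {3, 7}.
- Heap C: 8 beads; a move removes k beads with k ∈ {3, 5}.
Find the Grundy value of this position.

Heap A is a plain Nim heap of size 12, so its Grundy value is 12.
For heap B, compute g(0), g(1), … with moves {3, 7}:
k:     0  1  2  3  4  5  6  7  8
g(k):  0  0  0  1  1  1  0  2  2
So g(8) = 2.
Build the Grundy sequence for heap C with g(k) = mex{g(k−s) : s ∈ {3, 5}, s ≤ k}:
g(0) = mex{} = 0
g(1) = mex{} = 0
g(2) = mex{} = 0
g(3) = mex{0} = 1
g(4) = mex{0} = 1
g(5) = mex{0} = 1
g(6) = mex{0,1} = 2
g(7) = mex{0,1} = 2
g(8) = mex{1} = 0
So g(8) = 0.
The value of a disjunctive sum is the nim-sum of the parts.
Combined value = 12 XOR 2 XOR 0 = 14.

14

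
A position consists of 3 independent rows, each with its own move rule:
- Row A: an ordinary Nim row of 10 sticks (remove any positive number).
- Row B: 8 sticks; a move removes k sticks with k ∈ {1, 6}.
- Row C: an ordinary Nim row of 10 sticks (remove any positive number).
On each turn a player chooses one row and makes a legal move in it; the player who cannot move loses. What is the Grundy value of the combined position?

1

Row A is a plain Nim row of size 10, so its Grundy value is 10.
For row B, compute g(0), g(1), … with moves {1, 6}:
g(0) = mex{} = 0
g(1) = mex{0} = 1
g(2) = mex{1} = 0
g(3) = mex{0} = 1
g(4) = mex{1} = 0
g(5) = mex{0} = 1
g(6) = mex{0,1} = 2
g(7) = mex{1,2} = 0
g(8) = mex{0} = 1
So g(8) = 1.
Row C is a plain Nim row of size 10, so its Grundy value is 10.
By the Sprague-Grundy theorem, the Grundy value of a sum of independent games is the XOR of the component values.
Combined value = 10 ⊕ 1 ⊕ 10 = 1.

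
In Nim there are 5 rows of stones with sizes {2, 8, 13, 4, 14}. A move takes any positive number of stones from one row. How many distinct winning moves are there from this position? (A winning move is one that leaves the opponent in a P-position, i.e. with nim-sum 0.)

Nim-sum: 2 XOR 8 XOR 13 XOR 4 XOR 14 = 13.
The overall nim-sum is X = 13. A row of size p has a winning move iff p XOR X < p (reduce it to p XOR X).
  2: 2 XOR 13 = 15 ≥ 2 — no move.
  8: 8 XOR 13 = 5 < 8 — winning move (to 5).
  13: 13 XOR 13 = 0 < 13 — winning move (to 0).
  4: 4 XOR 13 = 9 ≥ 4 — no move.
  14: 14 XOR 13 = 3 < 14 — winning move (to 3).
That gives 3 winning moves.

3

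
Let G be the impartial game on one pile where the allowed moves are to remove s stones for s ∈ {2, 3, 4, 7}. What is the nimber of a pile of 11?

Build the Grundy sequence with g(k) = mex{g(k−s) : s ∈ {2, 3, 4, 7}, s ≤ k}:
k:     0  1  2  3  4  5  6  7  8  9 10 11
g(k):  0  0  1  1  2  2  0  3  1  4  2  0
So g(11) = 0.

0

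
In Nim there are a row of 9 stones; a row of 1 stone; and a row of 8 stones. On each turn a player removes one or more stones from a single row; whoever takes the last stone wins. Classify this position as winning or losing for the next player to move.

Losing position

Write each in binary and XOR column by column:
  1001  (9)
  0001  (1)
  1000  (8)
  ----
  0000  (0)
The nim-sum is 0, so this is a P-position: the player to move is in a losing position under optimal play.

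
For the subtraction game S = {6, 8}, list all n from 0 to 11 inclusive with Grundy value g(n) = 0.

0, 1, 2, 3, 4, 5

Grundy values for subtraction set {6, 8}:
k:     0  1  2  3  4  5  6  7  8  9 10 11
g(k):  0  0  0  0  0  0  1  1  1  1  1  1
The P-positions (g = 0) in 0..11 are 0, 1, 2, 3, 4, 5.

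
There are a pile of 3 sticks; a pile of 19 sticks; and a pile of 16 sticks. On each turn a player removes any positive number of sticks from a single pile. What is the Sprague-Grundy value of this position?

Compute the nim-sum pairwise:
3 XOR 19 = 16
16 XOR 16 = 0

0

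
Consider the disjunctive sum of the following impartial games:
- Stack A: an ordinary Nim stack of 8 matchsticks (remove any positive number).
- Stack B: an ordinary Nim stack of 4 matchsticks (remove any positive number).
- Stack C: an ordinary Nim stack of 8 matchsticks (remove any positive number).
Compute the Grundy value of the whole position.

Stack A is a plain Nim stack of size 8, so its Grundy value is 8.
Stack B is a plain Nim stack of size 4, so its Grundy value is 4.
Stack C is a plain Nim stack of size 8, so its Grundy value is 8.
By the Sprague-Grundy theorem, the Grundy value of a sum of independent games is the XOR of the component values.
Combined value = 8 XOR 4 XOR 8 = 4.

4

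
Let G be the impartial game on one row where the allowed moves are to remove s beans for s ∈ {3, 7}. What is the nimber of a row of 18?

2

Grundy values for subtraction set {3, 7}:
k:     0  1  2  3  4  5  6  7  8  9 10 11 12 13 14 15 16 17 18
g(k):  0  0  0  1  1  1  0  2  2  1  0  0  0  1  1  1  0  2  2
So g(18) = 2.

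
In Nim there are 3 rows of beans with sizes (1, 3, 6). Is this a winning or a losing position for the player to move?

Write each in binary and XOR column by column:
  001  (1)
  011  (3)
  110  (6)
  ---
  100  (4)
The nim-sum is 4 ≠ 0, so this is an N-position: the player to move can win.

Winning position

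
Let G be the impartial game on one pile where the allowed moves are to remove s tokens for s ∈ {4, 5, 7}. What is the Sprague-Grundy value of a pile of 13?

0

Compute g(0), g(1), … for moves {4, 5, 7}:
k:     0  1  2  3  4  5  6  7  8  9 10 11 12 13
g(k):  0  0  0  0  1  1  1  1  2  2  2  0  0  0
So g(13) = 0.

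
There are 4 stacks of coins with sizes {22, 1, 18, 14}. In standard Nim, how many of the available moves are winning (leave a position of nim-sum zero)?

Compute the nim-sum pairwise:
22 ^ 1 = 23
23 ^ 18 = 5
5 ^ 14 = 11
The overall nim-sum is X = 11. A stack of size p has a winning move iff p XOR X < p (reduce it to p XOR X).
  22: 22 XOR 11 = 29 ≥ 22 — no move.
  1: 1 XOR 11 = 10 ≥ 1 — no move.
  18: 18 XOR 11 = 25 ≥ 18 — no move.
  14: 14 XOR 11 = 5 < 14 — winning move (to 5).
That gives 1 winning move.

1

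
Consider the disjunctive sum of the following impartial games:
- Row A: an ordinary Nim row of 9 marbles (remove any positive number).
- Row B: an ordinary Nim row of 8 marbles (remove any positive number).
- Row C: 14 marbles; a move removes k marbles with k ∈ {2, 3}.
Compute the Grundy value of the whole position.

Row A is a plain Nim row of size 9, so its Grundy value is 9.
Row B is a plain Nim row of size 8, so its Grundy value is 8.
Build the Grundy sequence for row C with g(k) = mex{g(k−s) : s ∈ {2, 3}, s ≤ k}:
k:     0  1  2  3  4  5  6  7  8  9 10 11 12 13 14
g(k):  0  0  1  1  2  0  0  1  1  2  0  0  1  1  2
So g(14) = 2.
The value of a disjunctive sum is the nim-sum of the parts.
Combined value = 9 ⊕ 8 ⊕ 2 = 3.

3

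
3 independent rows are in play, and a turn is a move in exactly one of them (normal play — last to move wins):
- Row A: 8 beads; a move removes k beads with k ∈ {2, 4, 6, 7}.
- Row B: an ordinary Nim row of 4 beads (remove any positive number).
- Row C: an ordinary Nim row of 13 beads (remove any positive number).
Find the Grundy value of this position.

13

Build the Grundy sequence for row A with g(k) = mex{g(k−s) : s ∈ {2, 4, 6, 7}, s ≤ k}:
k:     0  1  2  3  4  5  6  7  8
g(k):  0  0  1  1  2  2  3  3  4
So g(8) = 4.
Row B is a plain Nim row of size 4, so its Grundy value is 4.
Row C is a plain Nim row of size 13, so its Grundy value is 13.
The value of a disjunctive sum is the nim-sum of the parts.
Combined value = 4 ⊕ 4 ⊕ 13 = 13.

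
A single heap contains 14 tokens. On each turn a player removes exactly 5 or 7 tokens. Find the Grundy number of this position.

0

Build the Grundy sequence with g(k) = mex{g(k−s) : s ∈ {5, 7}, s ≤ k}:
g(0) = mex{} = 0
g(1) = mex{} = 0
g(2) = mex{} = 0
g(3) = mex{} = 0
g(4) = mex{} = 0
g(5) = mex{0} = 1
g(6) = mex{0} = 1
g(7) = mex{0} = 1
g(8) = mex{0} = 1
g(9) = mex{0} = 1
g(10) = mex{0,1} = 2
g(11) = mex{0,1} = 2
g(12) = mex{1} = 0
g(13) = mex{1} = 0
g(14) = mex{1} = 0
So g(14) = 0.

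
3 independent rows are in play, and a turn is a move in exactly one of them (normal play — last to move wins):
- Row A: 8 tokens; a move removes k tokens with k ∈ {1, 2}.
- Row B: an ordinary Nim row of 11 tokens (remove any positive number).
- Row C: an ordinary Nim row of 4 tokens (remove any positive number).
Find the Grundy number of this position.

For row A, compute g(0), g(1), … with moves {1, 2}:
g(0) = mex{} = 0
g(1) = mex{0} = 1
g(2) = mex{0,1} = 2
g(3) = mex{1,2} = 0
g(4) = mex{0,2} = 1
g(5) = mex{0,1} = 2
g(6) = mex{1,2} = 0
g(7) = mex{0,2} = 1
g(8) = mex{0,1} = 2
So g(8) = 2.
Row B is a plain Nim row of size 11, so its Grundy value is 11.
Row C is a plain Nim row of size 4, so its Grundy value is 4.
By the Sprague-Grundy theorem, the Grundy value of a sum of independent games is the XOR of the component values.
Combined value = 2 ⊕ 11 ⊕ 4 = 13.

13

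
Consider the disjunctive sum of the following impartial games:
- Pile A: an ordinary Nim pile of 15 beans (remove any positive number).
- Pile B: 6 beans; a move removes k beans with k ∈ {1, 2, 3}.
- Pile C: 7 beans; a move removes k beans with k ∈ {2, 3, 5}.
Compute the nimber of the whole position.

13

Pile A is a plain Nim pile of size 15, so its Grundy value is 15.
For pile B, compute g(0), g(1), … with moves {1, 2, 3}:
k:     0  1  2  3  4  5  6
g(k):  0  1  2  3  0  1  2
So g(6) = 2.
Build the Grundy sequence for pile C with g(k) = mex{g(k−s) : s ∈ {2, 3, 5}, s ≤ k}:
k:     0  1  2  3  4  5  6  7
g(k):  0  0  1  1  2  2  3  0
So g(7) = 0.
By the Sprague-Grundy theorem, the Grundy value of a sum of independent games is the XOR of the component values.
Combined value = 15 XOR 2 XOR 0 = 13.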